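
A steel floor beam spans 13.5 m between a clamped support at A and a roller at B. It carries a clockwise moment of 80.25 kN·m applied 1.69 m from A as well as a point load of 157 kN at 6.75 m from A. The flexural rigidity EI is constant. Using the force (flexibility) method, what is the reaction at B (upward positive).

R_B = 51.16 kN

Release the roller at B. Primary structure: cantilever fixed at A.
Deflection at B on the released cantilever, summing each load's contribution:
  clockwise couple 80.25 at a = 1.69: M₀a(2L − a)/(2EI) = 1716/EI
  point load 157 at a = 6.75: Pa²(3L − a)/(6EI) = 40237/EI
  δ_0 = 41954/EI
Flexibility coefficient — unit upward force at B: δ_{BB} = L³/(3EI) = 820.1/EI.
The prop prevents deflection at B: R_B = δ_0/δ_{BB} = 41954/820.1 = 51.16 kN.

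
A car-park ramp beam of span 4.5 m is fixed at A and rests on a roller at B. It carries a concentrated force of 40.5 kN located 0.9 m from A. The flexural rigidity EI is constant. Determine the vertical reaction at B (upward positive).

R_B = 2.268 kN

Release the roller at B. Primary structure: cantilever fixed at A.
Downward deflection at the released point B due to the loads:
  point load 40.5 at a = 0.9: Pa²(3L − a)/(6EI) = 68.89/EI
Flexibility coefficient — unit upward force at B: δ_{BB} = L³/(3EI) = 30.38/EI.
Compatibility at B: δ_0 − R_B·δ_{BB} = 0, so R_B = 68.89/30.38 = 2.268 kN.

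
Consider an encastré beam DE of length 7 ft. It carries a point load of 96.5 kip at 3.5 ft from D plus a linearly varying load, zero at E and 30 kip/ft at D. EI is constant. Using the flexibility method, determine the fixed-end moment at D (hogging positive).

Release both end moments; the primary structure is a simply-supported span DE with redundants M_D and M_E.
Simple-span end rotations at D and E under the given loads:
  at D: point load 96.5 at a = 3.5: Pab(L + b)/(6LEI) = 295.5/EI
  at E: point load 96.5 at a = 3.5: Pab(L + a)/(6LEI) = 295.5/EI
  at D: triangular load, peak 30: w₀L³/(45EI) = 228.7/EI
  at E: triangular load, peak 30: 7w₀L³/(360EI) = 200.1/EI
  θ_D0 = 524.2/EI,  θ_E0 = 495.6/EI
Flexibility coefficients: a unit moment at one end gives L/(3EI) there and L/(6EI) at the far end, so f₁₁ = f₂₂ = 2.333/EI and f₁₂ = f₂₁ = 1.167/EI.
Compatibility — zero rotation at each built-in end:
  2.333 M_D + 1.167 M_E = 524.2
  1.167 M_D + 2.333 M_E = 495.6
Solving the pair gives M_D = 157.9 kip·ft and M_E = 133.4 kip·ft (hogging).

M_D = 157.9 kip·ft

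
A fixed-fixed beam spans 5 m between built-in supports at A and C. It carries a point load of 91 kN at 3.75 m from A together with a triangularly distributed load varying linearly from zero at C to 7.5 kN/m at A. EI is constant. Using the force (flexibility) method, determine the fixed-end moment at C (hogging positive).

Release both end moments; the primary structure is a simply-supported span AC with redundants M_A and M_C.
End rotations of the released simple span under the applied load (×1/EI):
  at A: point load 91 at a = 3.75: Pab(L + b)/(6LEI) = 88.87/EI
  at C: point load 91 at a = 3.75: Pab(L + a)/(6LEI) = 124.4/EI
  at A: triangular load, peak 7.5: w₀L³/(45EI) = 20.83/EI
  at C: triangular load, peak 7.5: 7w₀L³/(360EI) = 18.23/EI
  θ_A0 = 109.7/EI,  θ_C0 = 142.6/EI
Flexibility coefficients: a unit moment at one end gives L/(3EI) there and L/(6EI) at the far end, so f₁₁ = f₂₂ = 1.667/EI and f₁₂ = f₂₁ = 0.8333/EI.
Compatibility — zero rotation at each built-in end:
  1.667 M_A + 0.8333 M_C = 109.7
  0.8333 M_A + 1.667 M_C = 142.6
Solving the pair gives M_A = 30.7 kN·m and M_C = 70.23 kN·m (hogging).

M_C = 70.23 kN·m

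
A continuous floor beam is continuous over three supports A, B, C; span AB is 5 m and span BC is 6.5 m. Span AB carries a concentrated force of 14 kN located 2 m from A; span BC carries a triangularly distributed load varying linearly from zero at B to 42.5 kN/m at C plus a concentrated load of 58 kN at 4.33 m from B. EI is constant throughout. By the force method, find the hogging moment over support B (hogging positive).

Insert a hinge at B; M_B is the redundant, and each span becomes simply supported.
Rotations at B on the released spans (each span's end-slope, ×1/EI):
  span AB: point load 14 at a = 2: Pab(L + a)/(6LEI) = 19.6/EI
  span BC: triangular load, peak 42.5: 7w₀L³/(360EI) = 226.9/EI
  span BC: point load 58 at a = 4.33: Pab(L + b)/(6LEI) = 121.2/EI
  relative rotation θ_0 = (19.6 + 348.1)/EI = 367.7/EI
A unit hogging moment at B produces rotation L₁/(3EI) + L₂/(3EI) = 3.833/EI.
Compatibility: M_B·(L₁+L₂)/(3EI) = θ_0, giving M_B = 95.92 kN·m (hogging).

M_B = 95.92 kN·m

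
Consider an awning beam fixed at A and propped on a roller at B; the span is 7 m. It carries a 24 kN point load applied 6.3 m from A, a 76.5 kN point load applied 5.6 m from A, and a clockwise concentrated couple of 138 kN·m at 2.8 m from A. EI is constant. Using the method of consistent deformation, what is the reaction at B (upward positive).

R_B = 93.19 kN

Remove the prop at B; the released (primary) structure is a cantilever built in at A.
Downward deflection at the released point B due to the loads:
  point load 24 at a = 6.3: Pa²(3L − a)/(6EI) = 2334/EI
  point load 76.5 at a = 5.6: Pa²(3L − a)/(6EI) = 6158/EI
  clockwise couple 138 at a = 2.8: M₀a(2L − a)/(2EI) = 2164/EI
  δ_0 = 10655/EI
Tip deflection under a unit load at B: L³/(3EI) = 114.3/EI.
The prop prevents deflection at B: R_B = δ_0/δ_{BB} = 10655/114.3 = 93.19 kN.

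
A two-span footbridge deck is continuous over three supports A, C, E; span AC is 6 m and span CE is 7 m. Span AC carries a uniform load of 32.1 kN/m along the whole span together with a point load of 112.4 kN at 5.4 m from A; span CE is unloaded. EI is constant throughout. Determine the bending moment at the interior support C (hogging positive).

Take M_C as the redundant. Released structure: two simple spans AC and CE with a hinge at C.
Rotations at C on the released spans (each span's end-slope, ×1/EI):
  span AC: UDL 32.1: wL³/(24EI) = 288.9/EI
  span AC: point load 112.4 at a = 5.4: Pab(L + a)/(6LEI) = 115.3/EI
  relative rotation θ_0 = (404.2 + 0)/EI = 404.2/EI
A unit hogging moment at C produces rotation L₁/(3EI) + L₂/(3EI) = 4.333/EI.
Compatibility: M_C·(L₁+L₂)/(3EI) = θ_0, giving M_C = 93.28 kN·m (hogging).

M_C = 93.28 kN·m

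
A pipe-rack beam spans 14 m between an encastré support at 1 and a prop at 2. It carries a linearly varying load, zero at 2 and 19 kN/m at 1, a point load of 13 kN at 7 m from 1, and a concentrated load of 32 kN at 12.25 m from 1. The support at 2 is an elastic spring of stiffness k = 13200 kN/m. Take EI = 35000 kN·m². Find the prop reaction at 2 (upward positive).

Remove the prop at 2; the released (primary) structure is a cantilever built in at 1.
Primary-structure tip deflection at 2 by superposition:
  triangular load, peak 19 at the fixed end: w₀L⁴/(30EI) = 24330/EI
  point load 13 at a = 7: Pa²(3L − a)/(6EI) = 3716/EI
  point load 32 at a = 12.25: Pa²(3L − a)/(6EI) = 23810/EI
  δ_0 = 51856/EI
Flexibility coefficient — unit upward force at 2: δ_{22} = L³/(3EI) = 914.7/EI.
With EI = 35000 kN·m²: δ_0 = 1.4816 m and δ_{22} = 0.026133 m/kN.
Compatibility — the spring shortens by R_2/k under the reaction it provides: δ_0 − R_2·δ_{22} = R_2/k. With 1/k = 0.000076 m/kN, R_2 = δ_0 / (δ_{22} + 1/k) = 1.4816 / (0.026133 + 0.000076) = 56.53 kN.

R_2 = 56.53 kN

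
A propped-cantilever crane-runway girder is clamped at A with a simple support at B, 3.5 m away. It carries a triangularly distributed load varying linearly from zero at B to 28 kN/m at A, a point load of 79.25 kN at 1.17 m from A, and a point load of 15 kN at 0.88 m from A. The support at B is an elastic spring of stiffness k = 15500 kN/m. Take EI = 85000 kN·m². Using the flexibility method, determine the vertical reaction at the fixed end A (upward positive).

R_A = 126.7 kN

Choose R_B as the redundant. The primary structure is the cantilever fixed at A.
Free-end deflection of the primary structure under the applied loading (downward +):
  triangular load, peak 28 at the fixed end: w₀L⁴/(30EI) = 140.1/EI
  point load 79.25 at a = 1.17: Pa²(3L − a)/(6EI) = 168.7/EI
  point load 15 at a = 0.88: Pa²(3L − a)/(6EI) = 18.62/EI
  δ_0 = 327.4/EI
Flexibility coefficient — unit upward force at B: δ_{BB} = L³/(3EI) = 14.29/EI.
With EI = 85000 kN·m²: δ_0 = 0.003851 m and δ_{BB} = 0.000168 m/kN.
Compatibility — the spring shortens by R_B/k under the reaction it provides: δ_0 − R_B·δ_{BB} = R_B/k. With 1/k = 0.000065 m/kN, R_B = δ_0 / (δ_{BB} + 1/k) = 0.003851 / (0.000168 + 0.000065) = 16.55 kN.
Vertical equilibrium: R_A = ΣP − R_B = 143.2 − 16.55 = 126.7 kN.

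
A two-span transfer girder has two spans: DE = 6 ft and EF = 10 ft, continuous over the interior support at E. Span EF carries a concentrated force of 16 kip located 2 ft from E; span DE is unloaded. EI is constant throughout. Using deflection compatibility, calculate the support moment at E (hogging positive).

M_E = 14.4 kip·ft

Take M_E as the redundant. Released structure: two simple spans DE and EF with a hinge at E.
End slopes at the hinge E, treating each span as simply supported:
  span EF: point load 16 at a = 2: Pab(L + b)/(6LEI) = 76.8/EI
  relative rotation θ_0 = (0 + 76.8)/EI = 76.8/EI
A unit hogging moment at E produces rotation L₁/(3EI) + L₂/(3EI) = 5.333/EI.
Slope continuity at E: θ_0 = M_E·5.333/EI, so M_E = 76.8/5.333 = 14.4 kip·ft (hogging).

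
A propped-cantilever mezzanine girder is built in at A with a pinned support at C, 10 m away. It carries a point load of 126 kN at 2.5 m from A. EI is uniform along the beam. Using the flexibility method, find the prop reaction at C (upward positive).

Choose R_C as the redundant. The primary structure is the cantilever fixed at A.
Primary-structure tip deflection at C by superposition:
  point load 126 at a = 2.5: Pa²(3L − a)/(6EI) = 3609/EI
Flexibility coefficient — unit upward force at C: δ_{CC} = L³/(3EI) = 333.3/EI.
The prop prevents deflection at C: R_C = δ_0/δ_{CC} = 3609/333.3 = 10.83 kN.

R_C = 10.83 kN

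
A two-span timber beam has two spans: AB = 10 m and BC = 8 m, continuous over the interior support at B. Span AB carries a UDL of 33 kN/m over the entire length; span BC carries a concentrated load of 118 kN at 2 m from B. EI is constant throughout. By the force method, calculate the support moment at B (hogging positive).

M_B = 298 kN·m

Take M_B as the redundant. Released structure: two simple spans AB and BC with a hinge at B.
Rotations at B on the released spans (each span's end-slope, ×1/EI):
  span AB: UDL 33: wL³/(24EI) = 1375/EI
  span BC: point load 118 at a = 2: Pab(L + b)/(6LEI) = 413/EI
  relative rotation θ_0 = (1375 + 413)/EI = 1788/EI
A unit hogging moment at B produces rotation L₁/(3EI) + L₂/(3EI) = 6/EI.
Compatibility: M_B·(L₁+L₂)/(3EI) = θ_0, giving M_B = 298 kN·m (hogging).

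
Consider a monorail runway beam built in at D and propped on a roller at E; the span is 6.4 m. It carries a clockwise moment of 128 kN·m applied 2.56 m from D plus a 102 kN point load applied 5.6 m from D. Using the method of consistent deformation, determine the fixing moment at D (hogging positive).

M_D = 45.28 kN·m

Release the roller at E. Primary structure: cantilever fixed at D.
Free-end deflection of the primary structure under the applied loading (downward +):
  clockwise couple 128 at a = 2.56: M₀a(2L − a)/(2EI) = 1678/EI
  point load 102 at a = 5.6: Pa²(3L − a)/(6EI) = 7250/EI
  δ_0 = 8928/EI
Flexibility coefficient — unit upward force at E: δ_{EE} = L³/(3EI) = 87.38/EI.
Compatibility at E: δ_0 − R_E·δ_{EE} = 0, so R_E = 8928/87.38 = 102.2 kN.
Moment equilibrium about D: M_D = Σ(load moments about D) − R_E·L = 699.2 − 102.2×6.4 = 45.28 kN·m.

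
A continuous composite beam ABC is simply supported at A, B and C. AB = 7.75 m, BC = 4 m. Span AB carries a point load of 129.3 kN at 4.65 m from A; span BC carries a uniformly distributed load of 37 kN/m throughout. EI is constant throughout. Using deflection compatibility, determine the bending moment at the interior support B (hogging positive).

Take M_B as the redundant. Released structure: two simple spans AB and BC with a hinge at B.
Discontinuity in slope at B on the released structure — sum the simple-span end rotations:
  span AB: point load 129.3 at a = 4.65: Pab(L + a)/(6LEI) = 497/EI
  span BC: UDL 37: wL³/(24EI) = 98.67/EI
  relative rotation θ_0 = (497 + 98.67)/EI = 595.7/EI
A unit hogging moment at B produces rotation L₁/(3EI) + L₂/(3EI) = 3.917/EI.
Compatibility: M_B·(L₁+L₂)/(3EI) = θ_0, giving M_B = 152.1 kN·m (hogging).

M_B = 152.1 kN·m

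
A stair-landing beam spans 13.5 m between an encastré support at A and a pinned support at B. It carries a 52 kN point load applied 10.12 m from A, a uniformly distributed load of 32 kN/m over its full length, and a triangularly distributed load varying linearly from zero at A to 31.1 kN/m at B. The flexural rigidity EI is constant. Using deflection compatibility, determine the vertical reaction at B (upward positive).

Remove the prop at B; the released (primary) structure is a cantilever built in at A.
Primary-structure tip deflection at B by superposition:
  point load 52 at a = 10.12: Pa²(3L − a)/(6EI) = 26965/EI
  UDL 32: wL⁴/(8EI) = 132860/EI
  triangular load, peak 31.1 at the free end: 11w₀L⁴/(120EI) = 94691/EI
  δ_0 = 254516/EI
Tip deflection under a unit load at B: L³/(3EI) = 820.1/EI.
The prop prevents deflection at B: R_B = δ_0/δ_{BB} = 254516/820.1 = 310.3 kN.

R_B = 310.3 kN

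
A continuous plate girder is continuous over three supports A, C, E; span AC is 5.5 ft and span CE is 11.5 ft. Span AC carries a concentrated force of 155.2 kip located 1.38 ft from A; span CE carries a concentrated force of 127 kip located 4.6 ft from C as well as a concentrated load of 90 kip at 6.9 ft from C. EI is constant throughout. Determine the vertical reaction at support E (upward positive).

Take M_C as the redundant. Released structure: two simple spans AC and CE with a hinge at C.
Discontinuity in slope at C on the released structure — sum the simple-span end rotations:
  span AC: point load 155.2 at a = 1.38: Pab(L + a)/(6LEI) = 184/EI
  span CE: point load 127 at a = 4.6: Pab(L + b)/(6LEI) = 1075/EI
  span CE: point load 90 at a = 6.9: Pab(L + b)/(6LEI) = 666.5/EI
  relative rotation θ_0 = (184 + 1741)/EI = 1925/EI
A unit hogging moment at C produces rotation L₁/(3EI) + L₂/(3EI) = 5.667/EI.
Compatibility: M_C·(L₁+L₂)/(3EI) = θ_0, giving M_C = 339.8 kip·ft (hogging).
Span CE, ΣM about E: R_C^{CE}·11.5 = 1290 + 339.8, so R_C^{CE} = 141.7 kip and R_E = 217 − 141.7 = 75.25 kip.

R_E = 75.25 kip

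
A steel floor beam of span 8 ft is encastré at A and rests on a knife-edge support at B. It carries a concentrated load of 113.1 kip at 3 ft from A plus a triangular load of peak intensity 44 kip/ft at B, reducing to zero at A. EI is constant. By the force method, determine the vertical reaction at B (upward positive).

R_B = 117.7 kip

Release the roller at B. Primary structure: cantilever fixed at A.
Deflection at B on the released cantilever, summing each load's contribution:
  point load 113.1 at a = 3: Pa²(3L − a)/(6EI) = 3563/EI
  triangular load, peak 44 at the free end: 11w₀L⁴/(120EI) = 16521/EI
  δ_0 = 20083/EI
Tip deflection under a unit load at B: L³/(3EI) = 170.7/EI.
The prop prevents deflection at B: R_B = δ_0/δ_{BB} = 20083/170.7 = 117.7 kip.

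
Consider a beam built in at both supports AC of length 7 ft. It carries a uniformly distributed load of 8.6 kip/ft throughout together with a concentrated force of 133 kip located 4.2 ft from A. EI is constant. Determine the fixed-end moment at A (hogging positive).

M_A = 124.5 kip·ft

Take the two fixed-end moments M_A, M_C as redundants; the released structure is the simple span AC.
Simple-span end rotations at A and C under the given loads:
  at A: UDL 8.6: wL³/(24EI) = 122.9/EI
  at C: UDL 8.6: wL³/(24EI) = 122.9/EI
  at A: point load 133 at a = 4.2: Pab(L + b)/(6LEI) = 365/EI
  at C: point load 133 at a = 4.2: Pab(L + a)/(6LEI) = 417.1/EI
  θ_A0 = 487.9/EI,  θ_C0 = 540/EI
Flexibility coefficients: a unit moment at one end gives L/(3EI) there and L/(6EI) at the far end, so f₁₁ = f₂₂ = 2.333/EI and f₁₂ = f₂₁ = 1.167/EI.
Compatibility — zero rotation at each built-in end:
  2.333 M_A + 1.167 M_C = 487.9
  1.167 M_A + 2.333 M_C = 540
Solving the pair gives M_A = 124.5 kip·ft and M_C = 169.2 kip·ft (hogging).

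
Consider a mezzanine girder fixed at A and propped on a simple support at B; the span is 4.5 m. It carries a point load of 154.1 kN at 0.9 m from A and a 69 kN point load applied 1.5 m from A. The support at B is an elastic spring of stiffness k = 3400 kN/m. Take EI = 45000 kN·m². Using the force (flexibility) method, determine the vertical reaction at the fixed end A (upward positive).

Release the roller at B. Primary structure: cantilever fixed at A.
Downward deflection at the released point B due to the loads:
  point load 154.1 at a = 0.9: Pa²(3L − a)/(6EI) = 262.1/EI
  point load 69 at a = 1.5: Pa²(3L − a)/(6EI) = 310.5/EI
  δ_0 = 572.6/EI
Flexibility coefficient — unit upward force at B: δ_{BB} = L³/(3EI) = 30.38/EI.
With EI = 45000 kN·m²: δ_0 = 0.012725 m and δ_{BB} = 0.000675 m/kN.
Compatibility — the spring shortens by R_B/k under the reaction it provides: δ_0 − R_B·δ_{BB} = R_B/k. With 1/k = 0.000294 m/kN, R_B = δ_0 / (δ_{BB} + 1/k) = 0.012725 / (0.000675 + 0.000294) = 13.13 kN.
Vertical equilibrium: R_A = ΣP − R_B = 223.1 − 13.13 = 210 kN.

R_A = 210 kN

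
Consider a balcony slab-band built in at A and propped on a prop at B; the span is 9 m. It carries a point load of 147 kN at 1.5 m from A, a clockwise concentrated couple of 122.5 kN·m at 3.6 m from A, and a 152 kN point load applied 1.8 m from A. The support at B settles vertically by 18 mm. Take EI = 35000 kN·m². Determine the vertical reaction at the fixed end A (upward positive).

R_A = 274.2 kN

Release the roller at B. Primary structure: cantilever fixed at A.
Primary-structure tip deflection at B by superposition:
  point load 147 at a = 1.5: Pa²(3L − a)/(6EI) = 1406/EI
  clockwise couple 122.5 at a = 3.6: M₀a(2L − a)/(2EI) = 3175/EI
  point load 152 at a = 1.8: Pa²(3L − a)/(6EI) = 2068/EI
  δ_0 = 6649/EI
Tip deflection under a unit load at B: L³/(3EI) = 243/EI.
With EI = 35000 kN·m²: δ_0 = 0.18998 m and δ_{BB} = 0.006943 m/kN.
Compatibility — the beam at B must follow the support down by 0.018 m: δ_0 − R_B·δ_{BB} = 0.018, so R_B = (0.18998 − 0.018)/0.006943 = 24.77 kN.
Vertical equilibrium: R_A = ΣP − R_B = 299 − 24.77 = 274.2 kN.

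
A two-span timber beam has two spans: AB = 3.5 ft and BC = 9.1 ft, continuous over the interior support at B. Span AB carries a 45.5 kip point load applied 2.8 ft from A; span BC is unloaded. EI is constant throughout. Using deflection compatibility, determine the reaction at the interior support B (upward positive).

Take M_B as the redundant. Released structure: two simple spans AB and BC with a hinge at B.
Discontinuity in slope at B on the released structure — sum the simple-span end rotations:
  span AB: point load 45.5 at a = 2.8: Pab(L + a)/(6LEI) = 26.75/EI
  relative rotation θ_0 = (26.75 + 0)/EI = 26.75/EI
A unit hogging moment at B produces rotation L₁/(3EI) + L₂/(3EI) = 4.2/EI.
Compatibility: M_B·(L₁+L₂)/(3EI) = θ_0, giving M_B = 6.37 kip·ft (hogging).
Span AB, ΣM about A with M_B applied at B: R_B^{AB}·3.5 = 127.4 + 6.37, so R_B^{AB} = 38.22 kip and R_A = 45.5 − 38.22 = 7.28 kip.
Span BC, ΣM about C: R_B^{BC}·9.1 = 0 + 6.37, so R_B^{BC} = 0.7 kip and R_C = 0 − 0.7 = -0.7 kip.
R_B = 38.22 + 0.7 = 38.92 kip.

R_B = 38.92 kip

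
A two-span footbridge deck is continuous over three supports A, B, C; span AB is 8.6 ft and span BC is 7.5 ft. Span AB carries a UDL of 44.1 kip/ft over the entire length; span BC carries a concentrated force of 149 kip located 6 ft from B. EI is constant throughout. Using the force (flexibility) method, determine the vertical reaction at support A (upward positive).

Take M_B as the redundant. Released structure: two simple spans AB and BC with a hinge at B.
End slopes at the hinge B, treating each span as simply supported:
  span AB: UDL 44.1: wL³/(24EI) = 1169/EI
  span BC: point load 149 at a = 6: Pab(L + b)/(6LEI) = 268.2/EI
  relative rotation θ_0 = (1169 + 268.2)/EI = 1437/EI
A unit hogging moment at B produces rotation L₁/(3EI) + L₂/(3EI) = 5.367/EI.
Compatibility: M_B·(L₁+L₂)/(3EI) = θ_0, giving M_B = 267.8 kip·ft (hogging).
Span AB, ΣM about A with M_B applied at B: R_B^{AB}·8.6 = 1631 + 267.8, so R_B^{AB} = 220.8 kip and R_A = 379.3 − 220.8 = 158.5 kip.

R_A = 158.5 kip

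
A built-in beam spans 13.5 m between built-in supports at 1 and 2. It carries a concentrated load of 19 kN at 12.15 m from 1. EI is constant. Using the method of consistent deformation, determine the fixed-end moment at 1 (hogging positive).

Take the two fixed-end moments M_1, M_2 as redundants; the released structure is the simple span 12.
Simple-span end rotations at 1 and 2 under the given loads:
  at 1: point load 19 at a = 12.15: Pab(L + b)/(6LEI) = 57.14/EI
  at 2: point load 19 at a = 12.15: Pab(L + a)/(6LEI) = 98.69/EI
  θ_10 = 57.14/EI,  θ_20 = 98.69/EI
Flexibility coefficients: a unit moment at one end gives L/(3EI) there and L/(6EI) at the far end, so f₁₁ = f₂₂ = 4.5/EI and f₁₂ = f₂₁ = 2.25/EI.
Compatibility — zero rotation at each built-in end:
  4.5 M_1 + 2.25 M_2 = 57.14
  2.25 M_1 + 4.5 M_2 = 98.69
Solving the pair gives M_1 = 2.308 kN·m and M_2 = 20.78 kN·m (hogging).

M_1 = 2.308 kN·m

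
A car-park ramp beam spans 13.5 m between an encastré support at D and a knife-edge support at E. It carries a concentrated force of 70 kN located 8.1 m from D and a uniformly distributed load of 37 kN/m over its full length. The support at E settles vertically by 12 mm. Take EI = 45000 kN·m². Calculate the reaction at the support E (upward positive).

Remove the prop at E; the released (primary) structure is a cantilever built in at D.
Deflection at E on the released cantilever, summing each load's contribution:
  point load 70 at a = 8.1: Pa²(3L − a)/(6EI) = 24801/EI
  UDL 37: wL⁴/(8EI) = 153620/EI
  δ_0 = 178420/EI
Tip deflection under a unit load at E: L³/(3EI) = 820.1/EI.
With EI = 45000 kN·m²: δ_0 = 3.9649 m and δ_{EE} = 0.018225 m/kN.
Compatibility — the beam at E must follow the support down by 0.012 m: δ_0 − R_E·δ_{EE} = 0.012, so R_E = (3.9649 − 0.012)/0.018225 = 216.9 kN.

R_E = 216.9 kN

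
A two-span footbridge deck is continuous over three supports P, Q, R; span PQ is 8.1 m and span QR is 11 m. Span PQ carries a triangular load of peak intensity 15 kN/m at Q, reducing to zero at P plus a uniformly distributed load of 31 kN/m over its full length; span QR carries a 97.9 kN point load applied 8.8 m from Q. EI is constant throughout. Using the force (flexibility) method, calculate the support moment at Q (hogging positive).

Take M_Q as the redundant. Released structure: two simple spans PQ and QR with a hinge at Q.
Rotations at Q on the released spans (each span's end-slope, ×1/EI):
  span PQ: triangular load, peak 15: w₀L³/(45EI) = 177.1/EI
  span PQ: UDL 31: wL³/(24EI) = 686.4/EI
  span QR: point load 97.9 at a = 8.8: Pab(L + b)/(6LEI) = 379.1/EI
  relative rotation θ_0 = (863.6 + 379.1)/EI = 1243/EI
A unit hogging moment at Q produces rotation L₁/(3EI) + L₂/(3EI) = 6.367/EI.
Compatibility: M_Q·(L₁+L₂)/(3EI) = θ_0, giving M_Q = 195.2 kN·m (hogging).

M_Q = 195.2 kN·m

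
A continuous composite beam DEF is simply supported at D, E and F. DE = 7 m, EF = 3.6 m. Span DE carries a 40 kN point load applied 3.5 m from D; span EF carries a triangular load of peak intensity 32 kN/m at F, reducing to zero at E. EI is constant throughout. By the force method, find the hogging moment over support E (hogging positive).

M_E = 42.89 kN·m

Take M_E as the redundant. Released structure: two simple spans DE and EF with a hinge at E.
Rotations at E on the released spans (each span's end-slope, ×1/EI):
  span DE: point load 40 at a = 3.5: Pab(L + a)/(6LEI) = 122.5/EI
  span EF: triangular load, peak 32: 7w₀L³/(360EI) = 29.03/EI
  relative rotation θ_0 = (122.5 + 29.03)/EI = 151.5/EI
A unit hogging moment at E produces rotation L₁/(3EI) + L₂/(3EI) = 3.533/EI.
Compatibility: M_E·(L₁+L₂)/(3EI) = θ_0, giving M_E = 42.89 kN·m (hogging).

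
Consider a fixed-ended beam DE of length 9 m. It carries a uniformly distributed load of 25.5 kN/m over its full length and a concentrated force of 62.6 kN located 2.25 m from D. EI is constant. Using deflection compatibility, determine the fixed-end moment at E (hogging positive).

M_E = 198.5 kN·m

Release both end moments; the primary structure is a simply-supported span DE with redundants M_D and M_E.
On the primary (simply-supported) span, the end slopes from the loading are:
  at D: UDL 25.5: wL³/(24EI) = 774.6/EI
  at E: UDL 25.5: wL³/(24EI) = 774.6/EI
  at D: point load 62.6 at a = 2.25: Pab(L + b)/(6LEI) = 277.3/EI
  at E: point load 62.6 at a = 2.25: Pab(L + a)/(6LEI) = 198.1/EI
  θ_D0 = 1052/EI,  θ_E0 = 972.6/EI
Flexibility coefficients: a unit moment at one end gives L/(3EI) there and L/(6EI) at the far end, so f₁₁ = f₂₂ = 3/EI and f₁₂ = f₂₁ = 1.5/EI.
Compatibility — zero rotation at each built-in end:
  3 M_D + 1.5 M_E = 1052
  1.5 M_D + 3 M_E = 972.6
Solving the pair gives M_D = 251.4 kN·m and M_E = 198.5 kN·m (hogging).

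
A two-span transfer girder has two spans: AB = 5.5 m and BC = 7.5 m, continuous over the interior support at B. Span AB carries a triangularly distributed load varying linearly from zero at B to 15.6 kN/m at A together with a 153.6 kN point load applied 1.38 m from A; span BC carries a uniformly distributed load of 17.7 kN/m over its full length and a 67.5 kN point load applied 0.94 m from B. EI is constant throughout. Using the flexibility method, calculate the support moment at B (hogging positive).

Insert a hinge at B; M_B is the redundant, and each span becomes simply supported.
Discontinuity in slope at B on the released structure — sum the simple-span end rotations:
  span AB: triangular load, peak 15.6: 7w₀L³/(360EI) = 50.47/EI
  span AB: point load 153.6 at a = 1.38: Pab(L + a)/(6LEI) = 182.1/EI
  span BC: UDL 17.7: wL³/(24EI) = 311.1/EI
  span BC: point load 67.5 at a = 0.94: Pab(L + b)/(6LEI) = 130/EI
  relative rotation θ_0 = (232.5 + 441.2)/EI = 673.7/EI
A unit hogging moment at B produces rotation L₁/(3EI) + L₂/(3EI) = 4.333/EI.
Compatibility: M_B·(L₁+L₂)/(3EI) = θ_0, giving M_B = 155.5 kN·m (hogging).

M_B = 155.5 kN·m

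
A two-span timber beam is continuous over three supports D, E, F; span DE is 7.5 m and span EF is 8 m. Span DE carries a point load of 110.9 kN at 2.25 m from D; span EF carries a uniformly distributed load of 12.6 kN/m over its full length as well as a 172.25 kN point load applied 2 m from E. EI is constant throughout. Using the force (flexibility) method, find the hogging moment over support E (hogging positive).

M_E = 223.6 kN·m

Take M_E as the redundant. Released structure: two simple spans DE and EF with a hinge at E.
Rotations at E on the released spans (each span's end-slope, ×1/EI):
  span DE: point load 110.9 at a = 2.25: Pab(L + a)/(6LEI) = 283.8/EI
  span EF: UDL 12.6: wL³/(24EI) = 268.8/EI
  span EF: point load 172.25 at a = 2: Pab(L + b)/(6LEI) = 602.9/EI
  relative rotation θ_0 = (283.8 + 871.7)/EI = 1156/EI
A unit hogging moment at E produces rotation L₁/(3EI) + L₂/(3EI) = 5.167/EI.
Compatibility: M_E·(L₁+L₂)/(3EI) = θ_0, giving M_E = 223.6 kN·m (hogging).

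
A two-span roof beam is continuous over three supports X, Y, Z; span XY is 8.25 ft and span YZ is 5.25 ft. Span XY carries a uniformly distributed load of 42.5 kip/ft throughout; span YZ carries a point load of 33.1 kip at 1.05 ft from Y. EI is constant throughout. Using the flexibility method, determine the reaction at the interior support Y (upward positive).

R_Y = 273.7 kip

Insert a hinge at Y; M_Y is the redundant, and each span becomes simply supported.
Rotations at Y on the released spans (each span's end-slope, ×1/EI):
  span XY: UDL 42.5: wL³/(24EI) = 994.4/EI
  span YZ: point load 33.1 at a = 1.05: Pab(L + b)/(6LEI) = 43.79/EI
  relative rotation θ_0 = (994.4 + 43.79)/EI = 1038/EI
A unit hogging moment at Y produces rotation L₁/(3EI) + L₂/(3EI) = 4.5/EI.
Compatibility: M_Y·(L₁+L₂)/(3EI) = θ_0, giving M_Y = 230.7 kip·ft (hogging).
Span XY, ΣM about X with M_Y applied at Y: R_Y^{XY}·8.25 = 1446 + 230.7, so R_Y^{XY} = 203.3 kip and R_X = 350.6 − 203.3 = 147.3 kip.
Span YZ, ΣM about Z: R_Y^{YZ}·5.25 = 139 + 230.7, so R_Y^{YZ} = 70.42 kip and R_Z = 33.1 − 70.42 = -37.32 kip.
R_Y = 203.3 + 70.42 = 273.7 kip.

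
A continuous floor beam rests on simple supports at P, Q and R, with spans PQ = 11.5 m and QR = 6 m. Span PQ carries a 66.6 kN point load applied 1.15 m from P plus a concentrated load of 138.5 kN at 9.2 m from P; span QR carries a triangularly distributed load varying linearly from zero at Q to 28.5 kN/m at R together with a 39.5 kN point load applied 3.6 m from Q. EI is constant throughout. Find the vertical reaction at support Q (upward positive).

Insert a hinge at Q; M_Q is the redundant, and each span becomes simply supported.
Rotations at Q on the released spans (each span's end-slope, ×1/EI):
  span PQ: point load 66.6 at a = 1.15: Pab(L + a)/(6LEI) = 145.3/EI
  span PQ: point load 138.5 at a = 9.2: Pab(L + a)/(6LEI) = 879.2/EI
  span QR: triangular load, peak 28.5: 7w₀L³/(360EI) = 119.7/EI
  span QR: point load 39.5 at a = 3.6: Pab(L + b)/(6LEI) = 79.63/EI
  relative rotation θ_0 = (1025 + 199.3)/EI = 1224/EI
A unit hogging moment at Q produces rotation L₁/(3EI) + L₂/(3EI) = 5.833/EI.
Compatibility: M_Q·(L₁+L₂)/(3EI) = θ_0, giving M_Q = 209.8 kN·m (hogging).
Span PQ, ΣM about P with M_Q applied at Q: R_Q^{PQ}·11.5 = 1351 + 209.8, so R_Q^{PQ} = 135.7 kN and R_P = 205.1 − 135.7 = 69.4 kN.
Span QR, ΣM about R: R_Q^{QR}·6 = 265.8 + 209.8, so R_Q^{QR} = 79.27 kN and R_R = 125 − 79.27 = 45.73 kN.
R_Q = 135.7 + 79.27 = 215 kN.

R_Q = 215 kN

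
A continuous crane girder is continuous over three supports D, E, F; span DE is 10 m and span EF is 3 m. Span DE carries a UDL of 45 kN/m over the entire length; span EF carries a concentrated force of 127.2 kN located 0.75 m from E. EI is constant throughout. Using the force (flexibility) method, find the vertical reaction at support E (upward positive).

Take M_E as the redundant. Released structure: two simple spans DE and EF with a hinge at E.
End slopes at the hinge E, treating each span as simply supported:
  span DE: UDL 45: wL³/(24EI) = 1875/EI
  span EF: point load 127.2 at a = 0.75: Pab(L + b)/(6LEI) = 62.61/EI
  relative rotation θ_0 = (1875 + 62.61)/EI = 1938/EI
A unit hogging moment at E produces rotation L₁/(3EI) + L₂/(3EI) = 4.333/EI.
Compatibility: M_E·(L₁+L₂)/(3EI) = θ_0, giving M_E = 447.1 kN·m (hogging).
Span DE, ΣM about D with M_E applied at E: R_E^{DE}·10 = 2250 + 447.1, so R_E^{DE} = 269.7 kN and R_D = 450 − 269.7 = 180.3 kN.
Span EF, ΣM about F: R_E^{EF}·3 = 286.2 + 447.1, so R_E^{EF} = 244.4 kN and R_F = 127.2 − 244.4 = -117.2 kN.
R_E = 269.7 + 244.4 = 514.2 kN.

R_E = 514.2 kN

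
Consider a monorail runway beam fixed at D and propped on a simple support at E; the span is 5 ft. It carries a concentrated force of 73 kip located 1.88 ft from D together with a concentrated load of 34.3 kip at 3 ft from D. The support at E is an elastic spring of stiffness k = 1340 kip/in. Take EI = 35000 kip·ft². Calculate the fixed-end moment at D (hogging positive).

Take the reaction at E as the redundant and release it; the primary structure is a cantilever fixed at D.
Downward deflection at the released point E due to the loads:
  point load 73 at a = 1.88: Pa²(3L − a)/(6EI) = 564.2/EI
  point load 34.3 at a = 3: Pa²(3L − a)/(6EI) = 617.4/EI
  δ_0 = 1182/EI
Flexibility coefficient — unit upward force at E: δ_{EE} = L³/(3EI) = 41.67/EI.
With EI = 35000 kip·ft²: δ_0 = 0.03376 ft and δ_{EE} = 0.00119 ft/kip.
Compatibility — the spring shortens by R_E/k under the reaction it provides: δ_0 − R_E·δ_{EE} = R_E/k. With 1/k = 1/(1340×12) ft/kip = 0.000062 ft/kip, R_E = δ_0 / (δ_{EE} + 1/k) = 0.03376 / (0.00119 + 0.000062) = 26.95 kip.
Moment equilibrium about D: M_D = Σ(load moments about D) − R_E·L = 240.1 − 26.95×5 = 105.4 kip·ft.

M_D = 105.4 kip·ft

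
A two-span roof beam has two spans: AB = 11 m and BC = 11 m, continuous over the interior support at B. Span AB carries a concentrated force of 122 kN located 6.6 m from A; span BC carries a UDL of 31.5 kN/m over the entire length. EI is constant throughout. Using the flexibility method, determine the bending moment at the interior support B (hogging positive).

Take M_B as the redundant. Released structure: two simple spans AB and BC with a hinge at B.
Discontinuity in slope at B on the released structure — sum the simple-span end rotations:
  span AB: point load 122 at a = 6.6: Pab(L + a)/(6LEI) = 944.8/EI
  span BC: UDL 31.5: wL³/(24EI) = 1747/EI
  relative rotation θ_0 = (944.8 + 1747)/EI = 2692/EI
A unit hogging moment at B produces rotation L₁/(3EI) + L₂/(3EI) = 7.333/EI.
Slope continuity at B: θ_0 = M_B·7.333/EI, so M_B = 2692/7.333 = 367.1 kN·m (hogging).

M_B = 367.1 kN·m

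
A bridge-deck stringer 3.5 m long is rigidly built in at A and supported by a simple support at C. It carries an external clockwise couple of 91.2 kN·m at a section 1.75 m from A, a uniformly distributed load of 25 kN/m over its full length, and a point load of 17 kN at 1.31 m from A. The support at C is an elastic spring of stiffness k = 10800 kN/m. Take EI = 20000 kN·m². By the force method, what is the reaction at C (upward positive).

Release the roller at C. Primary structure: cantilever fixed at A.
Downward deflection at the released point C due to the loads:
  clockwise couple 91.2 at a = 1.75: M₀a(2L − a)/(2EI) = 418.9/EI
  UDL 25: wL⁴/(8EI) = 468.9/EI
  point load 17 at a = 1.31: Pa²(3L − a)/(6EI) = 44.68/EI
  δ_0 = 932.6/EI
Flexibility coefficient — unit upward force at C: δ_{CC} = L³/(3EI) = 14.29/EI.
With EI = 20000 kN·m²: δ_0 = 0.046629 m and δ_{CC} = 0.000715 m/kN.
Compatibility — the spring shortens by R_C/k under the reaction it provides: δ_0 − R_C·δ_{CC} = R_C/k. With 1/k = 0.000093 m/kN, R_C = δ_0 / (δ_{CC} + 1/k) = 0.046629 / (0.000715 + 0.000093) = 57.77 kN.

R_C = 57.77 kN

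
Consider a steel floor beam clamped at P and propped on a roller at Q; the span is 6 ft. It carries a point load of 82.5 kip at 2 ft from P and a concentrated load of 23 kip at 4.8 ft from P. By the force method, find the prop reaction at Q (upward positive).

Remove the prop at Q; the released (primary) structure is a cantilever built in at P.
Primary-structure tip deflection at Q by superposition:
  point load 82.5 at a = 2: Pa²(3L − a)/(6EI) = 880/EI
  point load 23 at a = 4.8: Pa²(3L − a)/(6EI) = 1166/EI
  δ_0 = 2046/EI
Tip deflection under a unit load at Q: L³/(3EI) = 72/EI.
Compatibility at Q: δ_0 − R_Q·δ_{QQ} = 0, so R_Q = 2046/72 = 28.41 kip.

R_Q = 28.41 kip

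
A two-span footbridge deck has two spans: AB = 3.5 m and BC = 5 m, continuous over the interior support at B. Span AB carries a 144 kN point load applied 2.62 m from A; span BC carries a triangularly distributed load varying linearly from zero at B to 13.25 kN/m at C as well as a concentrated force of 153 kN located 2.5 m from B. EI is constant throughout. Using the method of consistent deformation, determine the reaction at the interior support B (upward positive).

Take M_B as the redundant. Released structure: two simple spans AB and BC with a hinge at B.
Rotations at B on the released spans (each span's end-slope, ×1/EI):
  span AB: point load 144 at a = 2.62: Pab(L + a)/(6LEI) = 96.76/EI
  span BC: triangular load, peak 13.25: 7w₀L³/(360EI) = 32.2/EI
  span BC: point load 153 at a = 2.5: Pab(L + b)/(6LEI) = 239.1/EI
  relative rotation θ_0 = (96.76 + 271.3)/EI = 368/EI
A unit hogging moment at B produces rotation L₁/(3EI) + L₂/(3EI) = 2.833/EI.
Slope continuity at B: θ_0 = M_B·2.833/EI, so M_B = 368/2.833 = 129.9 kN·m (hogging).
Span AB, ΣM about A with M_B applied at B: R_B^{AB}·3.5 = 377.3 + 129.9, so R_B^{AB} = 144.9 kN and R_A = 144 − 144.9 = -0.9059 kN.
Span BC, ΣM about C: R_B^{BC}·5 = 437.7 + 129.9, so R_B^{BC} = 113.5 kN and R_C = 186.1 − 113.5 = 72.61 kN.
R_B = 144.9 + 113.5 = 258.4 kN.

R_B = 258.4 kN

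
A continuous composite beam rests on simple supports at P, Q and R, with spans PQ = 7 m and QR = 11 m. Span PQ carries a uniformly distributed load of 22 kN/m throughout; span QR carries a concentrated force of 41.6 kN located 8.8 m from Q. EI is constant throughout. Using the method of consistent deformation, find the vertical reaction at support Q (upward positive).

Take M_Q as the redundant. Released structure: two simple spans PQ and QR with a hinge at Q.
End slopes at the hinge Q, treating each span as simply supported:
  span PQ: UDL 22: wL³/(24EI) = 314.4/EI
  span QR: point load 41.6 at a = 8.8: Pab(L + b)/(6LEI) = 161.1/EI
  relative rotation θ_0 = (314.4 + 161.1)/EI = 475.5/EI
A unit hogging moment at Q produces rotation L₁/(3EI) + L₂/(3EI) = 6/EI.
Compatibility: M_Q·(L₁+L₂)/(3EI) = θ_0, giving M_Q = 79.25 kN·m (hogging).
Span PQ, ΣM about P with M_Q applied at Q: R_Q^{PQ}·7 = 539 + 79.25, so R_Q^{PQ} = 88.32 kN and R_P = 154 − 88.32 = 65.68 kN.
Span QR, ΣM about R: R_Q^{QR}·11 = 91.52 + 79.25, so R_Q^{QR} = 15.52 kN and R_R = 41.6 − 15.52 = 26.08 kN.
R_Q = 88.32 + 15.52 = 103.8 kN.

R_Q = 103.8 kN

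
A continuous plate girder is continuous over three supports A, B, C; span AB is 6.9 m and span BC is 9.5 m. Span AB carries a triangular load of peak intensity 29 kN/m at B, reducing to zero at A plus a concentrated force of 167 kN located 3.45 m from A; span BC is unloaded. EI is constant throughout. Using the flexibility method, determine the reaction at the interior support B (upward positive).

R_B = 182.6 kN

Insert a hinge at B; M_B is the redundant, and each span becomes simply supported.
Rotations at B on the released spans (each span's end-slope, ×1/EI):
  span AB: triangular load, peak 29: w₀L³/(45EI) = 211.7/EI
  span AB: point load 167 at a = 3.45: Pab(L + a)/(6LEI) = 496.9/EI
  relative rotation θ_0 = (708.6 + 0)/EI = 708.6/EI
A unit hogging moment at B produces rotation L₁/(3EI) + L₂/(3EI) = 5.467/EI.
Compatibility: M_B·(L₁+L₂)/(3EI) = θ_0, giving M_B = 129.6 kN·m (hogging).
Span AB, ΣM about A with M_B applied at B: R_B^{AB}·6.9 = 1036 + 129.6, so R_B^{AB} = 169 kN and R_A = 267.1 − 169 = 98.06 kN.
Span BC, ΣM about C: R_B^{BC}·9.5 = 0 + 129.6, so R_B^{BC} = 13.65 kN and R_C = 0 − 13.65 = -13.65 kN.
R_B = 169 + 13.65 = 182.6 kN.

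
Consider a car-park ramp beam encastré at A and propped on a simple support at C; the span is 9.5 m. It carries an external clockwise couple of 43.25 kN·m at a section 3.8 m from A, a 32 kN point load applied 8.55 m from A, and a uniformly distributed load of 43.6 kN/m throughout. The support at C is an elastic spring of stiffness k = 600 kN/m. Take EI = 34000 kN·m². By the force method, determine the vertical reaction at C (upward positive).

Choose R_C as the redundant. The primary structure is the cantilever fixed at A.
Free-end deflection of the primary structure under the applied loading (downward +):
  clockwise couple 43.25 at a = 3.8: M₀a(2L − a)/(2EI) = 1249/EI
  point load 32 at a = 8.55: Pa²(3L − a)/(6EI) = 7778/EI
  UDL 43.6: wL⁴/(8EI) = 44391/EI
  δ_0 = 53418/EI
Tip deflection under a unit load at C: L³/(3EI) = 285.8/EI.
With EI = 34000 kN·m²: δ_0 = 1.5711 m and δ_{CC} = 0.008406 m/kN.
Compatibility — the spring shortens by R_C/k under the reaction it provides: δ_0 − R_C·δ_{CC} = R_C/k. With 1/k = 0.001667 m/kN, R_C = δ_0 / (δ_{CC} + 1/k) = 1.5711 / (0.008406 + 0.001667) = 156 kN.

R_C = 156 kN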